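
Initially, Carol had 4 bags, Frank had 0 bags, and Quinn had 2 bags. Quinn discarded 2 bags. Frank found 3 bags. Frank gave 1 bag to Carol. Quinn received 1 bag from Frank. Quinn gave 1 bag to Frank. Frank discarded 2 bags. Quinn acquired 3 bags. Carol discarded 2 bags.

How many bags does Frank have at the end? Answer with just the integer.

Answer: 0

Derivation:
Tracking counts step by step:
Start: Carol=4, Frank=0, Quinn=2
Event 1 (Quinn -2): Quinn: 2 -> 0. State: Carol=4, Frank=0, Quinn=0
Event 2 (Frank +3): Frank: 0 -> 3. State: Carol=4, Frank=3, Quinn=0
Event 3 (Frank -> Carol, 1): Frank: 3 -> 2, Carol: 4 -> 5. State: Carol=5, Frank=2, Quinn=0
Event 4 (Frank -> Quinn, 1): Frank: 2 -> 1, Quinn: 0 -> 1. State: Carol=5, Frank=1, Quinn=1
Event 5 (Quinn -> Frank, 1): Quinn: 1 -> 0, Frank: 1 -> 2. State: Carol=5, Frank=2, Quinn=0
Event 6 (Frank -2): Frank: 2 -> 0. State: Carol=5, Frank=0, Quinn=0
Event 7 (Quinn +3): Quinn: 0 -> 3. State: Carol=5, Frank=0, Quinn=3
Event 8 (Carol -2): Carol: 5 -> 3. State: Carol=3, Frank=0, Quinn=3

Frank's final count: 0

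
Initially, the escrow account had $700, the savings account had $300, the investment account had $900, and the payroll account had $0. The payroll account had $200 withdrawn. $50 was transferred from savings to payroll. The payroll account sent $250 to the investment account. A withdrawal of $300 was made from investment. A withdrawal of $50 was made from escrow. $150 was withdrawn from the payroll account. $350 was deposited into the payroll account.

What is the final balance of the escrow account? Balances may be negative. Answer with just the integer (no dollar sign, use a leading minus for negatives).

Tracking account balances step by step:
Start: escrow=700, savings=300, investment=900, payroll=0
Event 1 (withdraw 200 from payroll): payroll: 0 - 200 = -200. Balances: escrow=700, savings=300, investment=900, payroll=-200
Event 2 (transfer 50 savings -> payroll): savings: 300 - 50 = 250, payroll: -200 + 50 = -150. Balances: escrow=700, savings=250, investment=900, payroll=-150
Event 3 (transfer 250 payroll -> investment): payroll: -150 - 250 = -400, investment: 900 + 250 = 1150. Balances: escrow=700, savings=250, investment=1150, payroll=-400
Event 4 (withdraw 300 from investment): investment: 1150 - 300 = 850. Balances: escrow=700, savings=250, investment=850, payroll=-400
Event 5 (withdraw 50 from escrow): escrow: 700 - 50 = 650. Balances: escrow=650, savings=250, investment=850, payroll=-400
Event 6 (withdraw 150 from payroll): payroll: -400 - 150 = -550. Balances: escrow=650, savings=250, investment=850, payroll=-550
Event 7 (deposit 350 to payroll): payroll: -550 + 350 = -200. Balances: escrow=650, savings=250, investment=850, payroll=-200

Final balance of escrow: 650

Answer: 650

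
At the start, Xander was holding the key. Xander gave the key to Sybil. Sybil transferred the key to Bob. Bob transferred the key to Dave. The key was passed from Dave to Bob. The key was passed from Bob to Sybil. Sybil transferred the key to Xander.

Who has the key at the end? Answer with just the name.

Tracking the key through each event:
Start: Xander has the key.
After event 1: Sybil has the key.
After event 2: Bob has the key.
After event 3: Dave has the key.
After event 4: Bob has the key.
After event 5: Sybil has the key.
After event 6: Xander has the key.

Answer: Xander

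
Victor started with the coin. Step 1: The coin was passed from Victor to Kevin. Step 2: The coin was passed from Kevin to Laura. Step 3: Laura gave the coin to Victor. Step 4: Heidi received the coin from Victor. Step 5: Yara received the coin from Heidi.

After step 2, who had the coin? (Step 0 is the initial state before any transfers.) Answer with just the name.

Answer: Laura

Derivation:
Tracking the coin holder through step 2:
After step 0 (start): Victor
After step 1: Kevin
After step 2: Laura

At step 2, the holder is Laura.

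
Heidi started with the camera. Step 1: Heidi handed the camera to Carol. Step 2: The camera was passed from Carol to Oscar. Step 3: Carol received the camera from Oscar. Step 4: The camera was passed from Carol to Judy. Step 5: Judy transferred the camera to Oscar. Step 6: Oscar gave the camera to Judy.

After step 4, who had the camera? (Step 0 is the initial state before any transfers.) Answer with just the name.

Answer: Judy

Derivation:
Tracking the camera holder through step 4:
After step 0 (start): Heidi
After step 1: Carol
After step 2: Oscar
After step 3: Carol
After step 4: Judy

At step 4, the holder is Judy.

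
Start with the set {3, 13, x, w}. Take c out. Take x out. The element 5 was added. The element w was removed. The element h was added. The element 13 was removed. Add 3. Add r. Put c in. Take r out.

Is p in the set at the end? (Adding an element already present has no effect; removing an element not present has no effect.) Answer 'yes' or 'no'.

Tracking the set through each operation:
Start: {13, 3, w, x}
Event 1 (remove c): not present, no change. Set: {13, 3, w, x}
Event 2 (remove x): removed. Set: {13, 3, w}
Event 3 (add 5): added. Set: {13, 3, 5, w}
Event 4 (remove w): removed. Set: {13, 3, 5}
Event 5 (add h): added. Set: {13, 3, 5, h}
Event 6 (remove 13): removed. Set: {3, 5, h}
Event 7 (add 3): already present, no change. Set: {3, 5, h}
Event 8 (add r): added. Set: {3, 5, h, r}
Event 9 (add c): added. Set: {3, 5, c, h, r}
Event 10 (remove r): removed. Set: {3, 5, c, h}

Final set: {3, 5, c, h} (size 4)
p is NOT in the final set.

Answer: no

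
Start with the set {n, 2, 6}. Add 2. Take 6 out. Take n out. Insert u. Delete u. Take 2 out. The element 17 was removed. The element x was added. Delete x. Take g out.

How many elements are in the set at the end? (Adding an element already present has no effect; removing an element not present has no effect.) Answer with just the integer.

Answer: 0

Derivation:
Tracking the set through each operation:
Start: {2, 6, n}
Event 1 (add 2): already present, no change. Set: {2, 6, n}
Event 2 (remove 6): removed. Set: {2, n}
Event 3 (remove n): removed. Set: {2}
Event 4 (add u): added. Set: {2, u}
Event 5 (remove u): removed. Set: {2}
Event 6 (remove 2): removed. Set: {}
Event 7 (remove 17): not present, no change. Set: {}
Event 8 (add x): added. Set: {x}
Event 9 (remove x): removed. Set: {}
Event 10 (remove g): not present, no change. Set: {}

Final set: {} (size 0)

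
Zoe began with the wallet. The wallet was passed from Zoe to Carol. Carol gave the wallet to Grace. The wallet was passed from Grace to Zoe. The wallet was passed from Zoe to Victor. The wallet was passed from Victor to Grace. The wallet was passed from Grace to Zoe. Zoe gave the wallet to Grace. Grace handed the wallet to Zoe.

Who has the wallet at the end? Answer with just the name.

Answer: Zoe

Derivation:
Tracking the wallet through each event:
Start: Zoe has the wallet.
After event 1: Carol has the wallet.
After event 2: Grace has the wallet.
After event 3: Zoe has the wallet.
After event 4: Victor has the wallet.
After event 5: Grace has the wallet.
After event 6: Zoe has the wallet.
After event 7: Grace has the wallet.
After event 8: Zoe has the wallet.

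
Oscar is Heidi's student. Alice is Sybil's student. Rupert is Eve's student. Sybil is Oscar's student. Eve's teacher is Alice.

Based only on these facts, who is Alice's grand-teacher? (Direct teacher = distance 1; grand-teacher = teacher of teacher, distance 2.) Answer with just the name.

Answer: Oscar

Derivation:
Reconstructing the teacher chain from the given facts:
  Heidi -> Oscar -> Sybil -> Alice -> Eve -> Rupert
(each arrow means 'teacher of the next')
Positions in the chain (0 = top):
  position of Heidi: 0
  position of Oscar: 1
  position of Sybil: 2
  position of Alice: 3
  position of Eve: 4
  position of Rupert: 5

Alice is at position 3; the grand-teacher is 2 steps up the chain, i.e. position 1: Oscar.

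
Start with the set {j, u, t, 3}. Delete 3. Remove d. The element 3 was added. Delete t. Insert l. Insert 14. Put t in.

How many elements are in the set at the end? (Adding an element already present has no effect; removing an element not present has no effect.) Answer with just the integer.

Tracking the set through each operation:
Start: {3, j, t, u}
Event 1 (remove 3): removed. Set: {j, t, u}
Event 2 (remove d): not present, no change. Set: {j, t, u}
Event 3 (add 3): added. Set: {3, j, t, u}
Event 4 (remove t): removed. Set: {3, j, u}
Event 5 (add l): added. Set: {3, j, l, u}
Event 6 (add 14): added. Set: {14, 3, j, l, u}
Event 7 (add t): added. Set: {14, 3, j, l, t, u}

Final set: {14, 3, j, l, t, u} (size 6)

Answer: 6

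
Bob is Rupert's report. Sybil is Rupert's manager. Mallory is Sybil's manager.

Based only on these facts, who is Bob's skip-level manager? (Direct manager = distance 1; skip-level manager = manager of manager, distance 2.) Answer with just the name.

Answer: Sybil

Derivation:
Reconstructing the manager chain from the given facts:
  Mallory -> Sybil -> Rupert -> Bob
(each arrow means 'manager of the next')
Positions in the chain (0 = top):
  position of Mallory: 0
  position of Sybil: 1
  position of Rupert: 2
  position of Bob: 3

Bob is at position 3; the skip-level manager is 2 steps up the chain, i.e. position 1: Sybil.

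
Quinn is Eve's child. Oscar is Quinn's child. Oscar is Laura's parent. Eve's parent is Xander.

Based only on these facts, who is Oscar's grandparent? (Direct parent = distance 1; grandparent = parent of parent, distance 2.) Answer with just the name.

Answer: Eve

Derivation:
Reconstructing the parent chain from the given facts:
  Xander -> Eve -> Quinn -> Oscar -> Laura
(each arrow means 'parent of the next')
Positions in the chain (0 = top):
  position of Xander: 0
  position of Eve: 1
  position of Quinn: 2
  position of Oscar: 3
  position of Laura: 4

Oscar is at position 3; the grandparent is 2 steps up the chain, i.e. position 1: Eve.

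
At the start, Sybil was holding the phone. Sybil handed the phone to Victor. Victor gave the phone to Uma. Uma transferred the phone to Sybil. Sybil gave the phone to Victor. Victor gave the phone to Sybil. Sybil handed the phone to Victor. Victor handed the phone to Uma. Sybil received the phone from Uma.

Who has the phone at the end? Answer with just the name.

Answer: Sybil

Derivation:
Tracking the phone through each event:
Start: Sybil has the phone.
After event 1: Victor has the phone.
After event 2: Uma has the phone.
After event 3: Sybil has the phone.
After event 4: Victor has the phone.
After event 5: Sybil has the phone.
After event 6: Victor has the phone.
After event 7: Uma has the phone.
After event 8: Sybil has the phone.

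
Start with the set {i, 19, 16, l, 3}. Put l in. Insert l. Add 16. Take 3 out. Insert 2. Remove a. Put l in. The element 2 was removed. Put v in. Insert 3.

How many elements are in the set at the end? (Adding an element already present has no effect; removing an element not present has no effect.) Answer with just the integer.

Tracking the set through each operation:
Start: {16, 19, 3, i, l}
Event 1 (add l): already present, no change. Set: {16, 19, 3, i, l}
Event 2 (add l): already present, no change. Set: {16, 19, 3, i, l}
Event 3 (add 16): already present, no change. Set: {16, 19, 3, i, l}
Event 4 (remove 3): removed. Set: {16, 19, i, l}
Event 5 (add 2): added. Set: {16, 19, 2, i, l}
Event 6 (remove a): not present, no change. Set: {16, 19, 2, i, l}
Event 7 (add l): already present, no change. Set: {16, 19, 2, i, l}
Event 8 (remove 2): removed. Set: {16, 19, i, l}
Event 9 (add v): added. Set: {16, 19, i, l, v}
Event 10 (add 3): added. Set: {16, 19, 3, i, l, v}

Final set: {16, 19, 3, i, l, v} (size 6)

Answer: 6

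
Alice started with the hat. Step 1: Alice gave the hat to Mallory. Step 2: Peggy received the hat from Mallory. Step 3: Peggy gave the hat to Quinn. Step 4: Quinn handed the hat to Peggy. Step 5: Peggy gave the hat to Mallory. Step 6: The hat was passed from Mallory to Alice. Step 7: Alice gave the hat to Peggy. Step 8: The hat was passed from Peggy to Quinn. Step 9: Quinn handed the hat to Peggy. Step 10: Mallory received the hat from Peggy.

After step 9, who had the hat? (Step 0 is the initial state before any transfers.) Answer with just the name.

Tracking the hat holder through step 9:
After step 0 (start): Alice
After step 1: Mallory
After step 2: Peggy
After step 3: Quinn
After step 4: Peggy
After step 5: Mallory
After step 6: Alice
After step 7: Peggy
After step 8: Quinn
After step 9: Peggy

At step 9, the holder is Peggy.

Answer: Peggy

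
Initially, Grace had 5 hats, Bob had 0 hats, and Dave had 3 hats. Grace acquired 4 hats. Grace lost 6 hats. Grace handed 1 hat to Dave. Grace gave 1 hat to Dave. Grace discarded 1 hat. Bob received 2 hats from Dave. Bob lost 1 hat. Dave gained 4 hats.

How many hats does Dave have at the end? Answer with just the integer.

Answer: 7

Derivation:
Tracking counts step by step:
Start: Grace=5, Bob=0, Dave=3
Event 1 (Grace +4): Grace: 5 -> 9. State: Grace=9, Bob=0, Dave=3
Event 2 (Grace -6): Grace: 9 -> 3. State: Grace=3, Bob=0, Dave=3
Event 3 (Grace -> Dave, 1): Grace: 3 -> 2, Dave: 3 -> 4. State: Grace=2, Bob=0, Dave=4
Event 4 (Grace -> Dave, 1): Grace: 2 -> 1, Dave: 4 -> 5. State: Grace=1, Bob=0, Dave=5
Event 5 (Grace -1): Grace: 1 -> 0. State: Grace=0, Bob=0, Dave=5
Event 6 (Dave -> Bob, 2): Dave: 5 -> 3, Bob: 0 -> 2. State: Grace=0, Bob=2, Dave=3
Event 7 (Bob -1): Bob: 2 -> 1. State: Grace=0, Bob=1, Dave=3
Event 8 (Dave +4): Dave: 3 -> 7. State: Grace=0, Bob=1, Dave=7

Dave's final count: 7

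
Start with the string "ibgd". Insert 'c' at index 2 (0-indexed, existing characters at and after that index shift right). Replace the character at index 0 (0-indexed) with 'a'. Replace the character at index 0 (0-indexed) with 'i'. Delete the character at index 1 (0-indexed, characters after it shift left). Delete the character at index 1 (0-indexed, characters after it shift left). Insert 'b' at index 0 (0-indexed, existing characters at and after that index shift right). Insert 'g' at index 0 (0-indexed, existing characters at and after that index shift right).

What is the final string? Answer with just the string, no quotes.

Applying each edit step by step:
Start: "ibgd"
Op 1 (insert 'c' at idx 2): "ibgd" -> "ibcgd"
Op 2 (replace idx 0: 'i' -> 'a'): "ibcgd" -> "abcgd"
Op 3 (replace idx 0: 'a' -> 'i'): "abcgd" -> "ibcgd"
Op 4 (delete idx 1 = 'b'): "ibcgd" -> "icgd"
Op 5 (delete idx 1 = 'c'): "icgd" -> "igd"
Op 6 (insert 'b' at idx 0): "igd" -> "bigd"
Op 7 (insert 'g' at idx 0): "bigd" -> "gbigd"

Answer: gbigd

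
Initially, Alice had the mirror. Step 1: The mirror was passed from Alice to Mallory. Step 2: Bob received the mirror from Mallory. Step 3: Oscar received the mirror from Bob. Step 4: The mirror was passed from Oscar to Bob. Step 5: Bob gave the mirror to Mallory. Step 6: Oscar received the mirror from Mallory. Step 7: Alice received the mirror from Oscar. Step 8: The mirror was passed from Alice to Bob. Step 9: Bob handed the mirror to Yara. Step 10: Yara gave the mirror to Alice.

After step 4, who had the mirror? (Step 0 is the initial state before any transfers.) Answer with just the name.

Tracking the mirror holder through step 4:
After step 0 (start): Alice
After step 1: Mallory
After step 2: Bob
After step 3: Oscar
After step 4: Bob

At step 4, the holder is Bob.

Answer: Bob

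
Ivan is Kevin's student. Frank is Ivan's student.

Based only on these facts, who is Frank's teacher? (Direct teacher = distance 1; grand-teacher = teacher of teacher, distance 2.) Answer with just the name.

Reconstructing the teacher chain from the given facts:
  Kevin -> Ivan -> Frank
(each arrow means 'teacher of the next')
Positions in the chain (0 = top):
  position of Kevin: 0
  position of Ivan: 1
  position of Frank: 2

Frank is at position 2; the teacher is 1 step up the chain, i.e. position 1: Ivan.

Answer: Ivan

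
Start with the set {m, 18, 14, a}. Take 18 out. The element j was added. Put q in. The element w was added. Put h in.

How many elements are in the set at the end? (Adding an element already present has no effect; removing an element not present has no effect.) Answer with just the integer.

Answer: 7

Derivation:
Tracking the set through each operation:
Start: {14, 18, a, m}
Event 1 (remove 18): removed. Set: {14, a, m}
Event 2 (add j): added. Set: {14, a, j, m}
Event 3 (add q): added. Set: {14, a, j, m, q}
Event 4 (add w): added. Set: {14, a, j, m, q, w}
Event 5 (add h): added. Set: {14, a, h, j, m, q, w}

Final set: {14, a, h, j, m, q, w} (size 7)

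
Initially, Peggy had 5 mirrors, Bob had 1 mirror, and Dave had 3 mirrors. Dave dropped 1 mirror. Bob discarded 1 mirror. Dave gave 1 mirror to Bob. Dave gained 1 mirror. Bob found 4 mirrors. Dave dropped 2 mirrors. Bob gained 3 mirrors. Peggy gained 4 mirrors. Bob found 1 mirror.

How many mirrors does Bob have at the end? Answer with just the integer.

Answer: 9

Derivation:
Tracking counts step by step:
Start: Peggy=5, Bob=1, Dave=3
Event 1 (Dave -1): Dave: 3 -> 2. State: Peggy=5, Bob=1, Dave=2
Event 2 (Bob -1): Bob: 1 -> 0. State: Peggy=5, Bob=0, Dave=2
Event 3 (Dave -> Bob, 1): Dave: 2 -> 1, Bob: 0 -> 1. State: Peggy=5, Bob=1, Dave=1
Event 4 (Dave +1): Dave: 1 -> 2. State: Peggy=5, Bob=1, Dave=2
Event 5 (Bob +4): Bob: 1 -> 5. State: Peggy=5, Bob=5, Dave=2
Event 6 (Dave -2): Dave: 2 -> 0. State: Peggy=5, Bob=5, Dave=0
Event 7 (Bob +3): Bob: 5 -> 8. State: Peggy=5, Bob=8, Dave=0
Event 8 (Peggy +4): Peggy: 5 -> 9. State: Peggy=9, Bob=8, Dave=0
Event 9 (Bob +1): Bob: 8 -> 9. State: Peggy=9, Bob=9, Dave=0

Bob's final count: 9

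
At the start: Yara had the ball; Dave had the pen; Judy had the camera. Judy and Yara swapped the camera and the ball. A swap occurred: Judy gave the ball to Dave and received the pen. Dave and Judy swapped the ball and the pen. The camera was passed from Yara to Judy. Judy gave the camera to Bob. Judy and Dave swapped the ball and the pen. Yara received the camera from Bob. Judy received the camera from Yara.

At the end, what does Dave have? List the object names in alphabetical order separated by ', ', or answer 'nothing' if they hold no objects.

Tracking all object holders:
Start: ball:Yara, pen:Dave, camera:Judy
Event 1 (swap camera<->ball: now camera:Yara, ball:Judy). State: ball:Judy, pen:Dave, camera:Yara
Event 2 (swap ball<->pen: now ball:Dave, pen:Judy). State: ball:Dave, pen:Judy, camera:Yara
Event 3 (swap ball<->pen: now ball:Judy, pen:Dave). State: ball:Judy, pen:Dave, camera:Yara
Event 4 (give camera: Yara -> Judy). State: ball:Judy, pen:Dave, camera:Judy
Event 5 (give camera: Judy -> Bob). State: ball:Judy, pen:Dave, camera:Bob
Event 6 (swap ball<->pen: now ball:Dave, pen:Judy). State: ball:Dave, pen:Judy, camera:Bob
Event 7 (give camera: Bob -> Yara). State: ball:Dave, pen:Judy, camera:Yara
Event 8 (give camera: Yara -> Judy). State: ball:Dave, pen:Judy, camera:Judy

Final state: ball:Dave, pen:Judy, camera:Judy
Dave holds: ball.

Answer: ball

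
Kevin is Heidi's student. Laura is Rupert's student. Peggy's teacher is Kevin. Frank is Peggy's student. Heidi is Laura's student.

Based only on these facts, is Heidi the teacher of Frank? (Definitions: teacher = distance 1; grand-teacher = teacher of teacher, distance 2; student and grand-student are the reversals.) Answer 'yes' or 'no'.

Answer: no

Derivation:
Reconstructing the teacher chain from the given facts:
  Rupert -> Laura -> Heidi -> Kevin -> Peggy -> Frank
(each arrow means 'teacher of the next')
Positions in the chain (0 = top):
  position of Rupert: 0
  position of Laura: 1
  position of Heidi: 2
  position of Kevin: 3
  position of Peggy: 4
  position of Frank: 5

Heidi is at position 2, Frank is at position 5; signed distance (j - i) = 3.
'teacher' requires j - i = 1. Actual distance is 3, so the relation does NOT hold.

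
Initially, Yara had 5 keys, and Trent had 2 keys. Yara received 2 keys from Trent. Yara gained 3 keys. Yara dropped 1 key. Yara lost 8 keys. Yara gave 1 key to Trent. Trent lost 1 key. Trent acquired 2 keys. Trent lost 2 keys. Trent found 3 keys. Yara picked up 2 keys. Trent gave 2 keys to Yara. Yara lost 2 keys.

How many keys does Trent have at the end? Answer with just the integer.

Tracking counts step by step:
Start: Yara=5, Trent=2
Event 1 (Trent -> Yara, 2): Trent: 2 -> 0, Yara: 5 -> 7. State: Yara=7, Trent=0
Event 2 (Yara +3): Yara: 7 -> 10. State: Yara=10, Trent=0
Event 3 (Yara -1): Yara: 10 -> 9. State: Yara=9, Trent=0
Event 4 (Yara -8): Yara: 9 -> 1. State: Yara=1, Trent=0
Event 5 (Yara -> Trent, 1): Yara: 1 -> 0, Trent: 0 -> 1. State: Yara=0, Trent=1
Event 6 (Trent -1): Trent: 1 -> 0. State: Yara=0, Trent=0
Event 7 (Trent +2): Trent: 0 -> 2. State: Yara=0, Trent=2
Event 8 (Trent -2): Trent: 2 -> 0. State: Yara=0, Trent=0
Event 9 (Trent +3): Trent: 0 -> 3. State: Yara=0, Trent=3
Event 10 (Yara +2): Yara: 0 -> 2. State: Yara=2, Trent=3
Event 11 (Trent -> Yara, 2): Trent: 3 -> 1, Yara: 2 -> 4. State: Yara=4, Trent=1
Event 12 (Yara -2): Yara: 4 -> 2. State: Yara=2, Trent=1

Trent's final count: 1

Answer: 1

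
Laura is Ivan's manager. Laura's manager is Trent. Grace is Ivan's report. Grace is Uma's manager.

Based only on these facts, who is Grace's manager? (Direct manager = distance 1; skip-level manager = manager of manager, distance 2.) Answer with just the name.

Answer: Ivan

Derivation:
Reconstructing the manager chain from the given facts:
  Trent -> Laura -> Ivan -> Grace -> Uma
(each arrow means 'manager of the next')
Positions in the chain (0 = top):
  position of Trent: 0
  position of Laura: 1
  position of Ivan: 2
  position of Grace: 3
  position of Uma: 4

Grace is at position 3; the manager is 1 step up the chain, i.e. position 2: Ivan.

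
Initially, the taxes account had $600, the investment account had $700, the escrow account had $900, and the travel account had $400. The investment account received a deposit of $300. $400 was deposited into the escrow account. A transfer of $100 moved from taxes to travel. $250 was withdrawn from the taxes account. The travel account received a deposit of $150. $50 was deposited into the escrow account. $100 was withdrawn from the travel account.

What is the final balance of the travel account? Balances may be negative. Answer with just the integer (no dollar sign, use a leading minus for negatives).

Tracking account balances step by step:
Start: taxes=600, investment=700, escrow=900, travel=400
Event 1 (deposit 300 to investment): investment: 700 + 300 = 1000. Balances: taxes=600, investment=1000, escrow=900, travel=400
Event 2 (deposit 400 to escrow): escrow: 900 + 400 = 1300. Balances: taxes=600, investment=1000, escrow=1300, travel=400
Event 3 (transfer 100 taxes -> travel): taxes: 600 - 100 = 500, travel: 400 + 100 = 500. Balances: taxes=500, investment=1000, escrow=1300, travel=500
Event 4 (withdraw 250 from taxes): taxes: 500 - 250 = 250. Balances: taxes=250, investment=1000, escrow=1300, travel=500
Event 5 (deposit 150 to travel): travel: 500 + 150 = 650. Balances: taxes=250, investment=1000, escrow=1300, travel=650
Event 6 (deposit 50 to escrow): escrow: 1300 + 50 = 1350. Balances: taxes=250, investment=1000, escrow=1350, travel=650
Event 7 (withdraw 100 from travel): travel: 650 - 100 = 550. Balances: taxes=250, investment=1000, escrow=1350, travel=550

Final balance of travel: 550

Answer: 550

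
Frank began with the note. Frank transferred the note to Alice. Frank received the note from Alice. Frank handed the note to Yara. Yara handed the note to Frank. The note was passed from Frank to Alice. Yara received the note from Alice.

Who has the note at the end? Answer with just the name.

Answer: Yara

Derivation:
Tracking the note through each event:
Start: Frank has the note.
After event 1: Alice has the note.
After event 2: Frank has the note.
After event 3: Yara has the note.
After event 4: Frank has the note.
After event 5: Alice has the note.
After event 6: Yara has the note.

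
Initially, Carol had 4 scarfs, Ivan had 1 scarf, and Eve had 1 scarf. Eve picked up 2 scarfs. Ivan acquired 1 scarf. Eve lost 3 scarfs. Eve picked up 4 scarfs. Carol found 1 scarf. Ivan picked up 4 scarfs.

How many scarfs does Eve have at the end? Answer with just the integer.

Tracking counts step by step:
Start: Carol=4, Ivan=1, Eve=1
Event 1 (Eve +2): Eve: 1 -> 3. State: Carol=4, Ivan=1, Eve=3
Event 2 (Ivan +1): Ivan: 1 -> 2. State: Carol=4, Ivan=2, Eve=3
Event 3 (Eve -3): Eve: 3 -> 0. State: Carol=4, Ivan=2, Eve=0
Event 4 (Eve +4): Eve: 0 -> 4. State: Carol=4, Ivan=2, Eve=4
Event 5 (Carol +1): Carol: 4 -> 5. State: Carol=5, Ivan=2, Eve=4
Event 6 (Ivan +4): Ivan: 2 -> 6. State: Carol=5, Ivan=6, Eve=4

Eve's final count: 4

Answer: 4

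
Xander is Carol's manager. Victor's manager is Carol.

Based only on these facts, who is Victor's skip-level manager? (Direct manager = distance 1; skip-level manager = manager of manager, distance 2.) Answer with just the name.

Reconstructing the manager chain from the given facts:
  Xander -> Carol -> Victor
(each arrow means 'manager of the next')
Positions in the chain (0 = top):
  position of Xander: 0
  position of Carol: 1
  position of Victor: 2

Victor is at position 2; the skip-level manager is 2 steps up the chain, i.e. position 0: Xander.

Answer: Xander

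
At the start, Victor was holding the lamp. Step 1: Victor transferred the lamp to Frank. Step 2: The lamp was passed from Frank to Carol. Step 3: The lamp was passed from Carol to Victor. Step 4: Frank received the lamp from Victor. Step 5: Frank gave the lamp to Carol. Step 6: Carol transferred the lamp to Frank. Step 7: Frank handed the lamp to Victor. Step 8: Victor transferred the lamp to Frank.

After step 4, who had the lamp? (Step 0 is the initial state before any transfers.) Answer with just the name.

Tracking the lamp holder through step 4:
After step 0 (start): Victor
After step 1: Frank
After step 2: Carol
After step 3: Victor
After step 4: Frank

At step 4, the holder is Frank.

Answer: Frank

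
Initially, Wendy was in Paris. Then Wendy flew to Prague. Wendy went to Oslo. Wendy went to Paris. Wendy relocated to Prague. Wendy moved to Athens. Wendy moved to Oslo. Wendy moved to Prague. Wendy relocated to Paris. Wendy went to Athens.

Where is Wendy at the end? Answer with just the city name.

Tracking Wendy's location:
Start: Wendy is in Paris.
After move 1: Paris -> Prague. Wendy is in Prague.
After move 2: Prague -> Oslo. Wendy is in Oslo.
After move 3: Oslo -> Paris. Wendy is in Paris.
After move 4: Paris -> Prague. Wendy is in Prague.
After move 5: Prague -> Athens. Wendy is in Athens.
After move 6: Athens -> Oslo. Wendy is in Oslo.
After move 7: Oslo -> Prague. Wendy is in Prague.
After move 8: Prague -> Paris. Wendy is in Paris.
After move 9: Paris -> Athens. Wendy is in Athens.

Answer: Athens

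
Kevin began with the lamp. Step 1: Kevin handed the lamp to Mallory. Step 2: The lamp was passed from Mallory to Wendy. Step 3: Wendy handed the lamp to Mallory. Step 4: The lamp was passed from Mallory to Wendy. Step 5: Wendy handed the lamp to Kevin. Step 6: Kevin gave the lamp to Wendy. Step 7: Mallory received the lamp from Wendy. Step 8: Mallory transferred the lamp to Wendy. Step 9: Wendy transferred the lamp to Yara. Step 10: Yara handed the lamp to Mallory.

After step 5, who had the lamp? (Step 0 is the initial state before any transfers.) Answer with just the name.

Answer: Kevin

Derivation:
Tracking the lamp holder through step 5:
After step 0 (start): Kevin
After step 1: Mallory
After step 2: Wendy
After step 3: Mallory
After step 4: Wendy
After step 5: Kevin

At step 5, the holder is Kevin.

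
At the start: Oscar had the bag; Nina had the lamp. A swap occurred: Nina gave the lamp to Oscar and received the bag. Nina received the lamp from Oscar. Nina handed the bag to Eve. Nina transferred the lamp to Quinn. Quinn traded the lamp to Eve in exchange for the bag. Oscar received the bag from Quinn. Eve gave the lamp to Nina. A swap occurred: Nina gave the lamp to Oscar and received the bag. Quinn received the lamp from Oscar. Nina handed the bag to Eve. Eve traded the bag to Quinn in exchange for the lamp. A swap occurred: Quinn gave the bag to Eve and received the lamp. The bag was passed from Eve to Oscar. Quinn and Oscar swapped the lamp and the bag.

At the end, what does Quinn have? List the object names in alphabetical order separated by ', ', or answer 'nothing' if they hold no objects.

Tracking all object holders:
Start: bag:Oscar, lamp:Nina
Event 1 (swap lamp<->bag: now lamp:Oscar, bag:Nina). State: bag:Nina, lamp:Oscar
Event 2 (give lamp: Oscar -> Nina). State: bag:Nina, lamp:Nina
Event 3 (give bag: Nina -> Eve). State: bag:Eve, lamp:Nina
Event 4 (give lamp: Nina -> Quinn). State: bag:Eve, lamp:Quinn
Event 5 (swap lamp<->bag: now lamp:Eve, bag:Quinn). State: bag:Quinn, lamp:Eve
Event 6 (give bag: Quinn -> Oscar). State: bag:Oscar, lamp:Eve
Event 7 (give lamp: Eve -> Nina). State: bag:Oscar, lamp:Nina
Event 8 (swap lamp<->bag: now lamp:Oscar, bag:Nina). State: bag:Nina, lamp:Oscar
Event 9 (give lamp: Oscar -> Quinn). State: bag:Nina, lamp:Quinn
Event 10 (give bag: Nina -> Eve). State: bag:Eve, lamp:Quinn
Event 11 (swap bag<->lamp: now bag:Quinn, lamp:Eve). State: bag:Quinn, lamp:Eve
Event 12 (swap bag<->lamp: now bag:Eve, lamp:Quinn). State: bag:Eve, lamp:Quinn
Event 13 (give bag: Eve -> Oscar). State: bag:Oscar, lamp:Quinn
Event 14 (swap lamp<->bag: now lamp:Oscar, bag:Quinn). State: bag:Quinn, lamp:Oscar

Final state: bag:Quinn, lamp:Oscar
Quinn holds: bag.

Answer: bag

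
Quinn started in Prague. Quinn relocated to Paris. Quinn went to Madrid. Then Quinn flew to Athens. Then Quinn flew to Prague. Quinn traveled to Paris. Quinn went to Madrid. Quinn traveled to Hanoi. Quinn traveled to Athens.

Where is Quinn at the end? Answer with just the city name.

Answer: Athens

Derivation:
Tracking Quinn's location:
Start: Quinn is in Prague.
After move 1: Prague -> Paris. Quinn is in Paris.
After move 2: Paris -> Madrid. Quinn is in Madrid.
After move 3: Madrid -> Athens. Quinn is in Athens.
After move 4: Athens -> Prague. Quinn is in Prague.
After move 5: Prague -> Paris. Quinn is in Paris.
After move 6: Paris -> Madrid. Quinn is in Madrid.
After move 7: Madrid -> Hanoi. Quinn is in Hanoi.
After move 8: Hanoi -> Athens. Quinn is in Athens.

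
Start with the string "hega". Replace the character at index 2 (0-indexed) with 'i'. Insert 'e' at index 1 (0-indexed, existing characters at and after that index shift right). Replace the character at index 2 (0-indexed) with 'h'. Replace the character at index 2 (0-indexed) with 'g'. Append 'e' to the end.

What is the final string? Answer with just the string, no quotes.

Applying each edit step by step:
Start: "hega"
Op 1 (replace idx 2: 'g' -> 'i'): "hega" -> "heia"
Op 2 (insert 'e' at idx 1): "heia" -> "heeia"
Op 3 (replace idx 2: 'e' -> 'h'): "heeia" -> "hehia"
Op 4 (replace idx 2: 'h' -> 'g'): "hehia" -> "hegia"
Op 5 (append 'e'): "hegia" -> "hegiae"

Answer: hegiae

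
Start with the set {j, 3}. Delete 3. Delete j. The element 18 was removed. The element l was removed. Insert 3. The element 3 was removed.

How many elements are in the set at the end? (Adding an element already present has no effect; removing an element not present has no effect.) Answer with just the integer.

Tracking the set through each operation:
Start: {3, j}
Event 1 (remove 3): removed. Set: {j}
Event 2 (remove j): removed. Set: {}
Event 3 (remove 18): not present, no change. Set: {}
Event 4 (remove l): not present, no change. Set: {}
Event 5 (add 3): added. Set: {3}
Event 6 (remove 3): removed. Set: {}

Final set: {} (size 0)

Answer: 0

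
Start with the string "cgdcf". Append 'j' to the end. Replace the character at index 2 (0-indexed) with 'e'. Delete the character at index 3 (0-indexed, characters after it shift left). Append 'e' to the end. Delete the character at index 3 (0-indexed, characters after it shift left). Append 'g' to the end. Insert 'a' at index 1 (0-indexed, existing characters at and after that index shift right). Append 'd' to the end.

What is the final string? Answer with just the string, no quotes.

Answer: cagejegd

Derivation:
Applying each edit step by step:
Start: "cgdcf"
Op 1 (append 'j'): "cgdcf" -> "cgdcfj"
Op 2 (replace idx 2: 'd' -> 'e'): "cgdcfj" -> "cgecfj"
Op 3 (delete idx 3 = 'c'): "cgecfj" -> "cgefj"
Op 4 (append 'e'): "cgefj" -> "cgefje"
Op 5 (delete idx 3 = 'f'): "cgefje" -> "cgeje"
Op 6 (append 'g'): "cgeje" -> "cgejeg"
Op 7 (insert 'a' at idx 1): "cgejeg" -> "cagejeg"
Op 8 (append 'd'): "cagejeg" -> "cagejegd"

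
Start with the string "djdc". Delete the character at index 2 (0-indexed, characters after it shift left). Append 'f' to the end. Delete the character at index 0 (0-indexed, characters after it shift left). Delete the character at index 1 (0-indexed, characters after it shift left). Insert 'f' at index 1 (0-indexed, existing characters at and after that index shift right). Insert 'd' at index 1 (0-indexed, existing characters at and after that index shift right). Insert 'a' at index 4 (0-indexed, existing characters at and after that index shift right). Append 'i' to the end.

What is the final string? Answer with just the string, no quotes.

Applying each edit step by step:
Start: "djdc"
Op 1 (delete idx 2 = 'd'): "djdc" -> "djc"
Op 2 (append 'f'): "djc" -> "djcf"
Op 3 (delete idx 0 = 'd'): "djcf" -> "jcf"
Op 4 (delete idx 1 = 'c'): "jcf" -> "jf"
Op 5 (insert 'f' at idx 1): "jf" -> "jff"
Op 6 (insert 'd' at idx 1): "jff" -> "jdff"
Op 7 (insert 'a' at idx 4): "jdff" -> "jdffa"
Op 8 (append 'i'): "jdffa" -> "jdffai"

Answer: jdffai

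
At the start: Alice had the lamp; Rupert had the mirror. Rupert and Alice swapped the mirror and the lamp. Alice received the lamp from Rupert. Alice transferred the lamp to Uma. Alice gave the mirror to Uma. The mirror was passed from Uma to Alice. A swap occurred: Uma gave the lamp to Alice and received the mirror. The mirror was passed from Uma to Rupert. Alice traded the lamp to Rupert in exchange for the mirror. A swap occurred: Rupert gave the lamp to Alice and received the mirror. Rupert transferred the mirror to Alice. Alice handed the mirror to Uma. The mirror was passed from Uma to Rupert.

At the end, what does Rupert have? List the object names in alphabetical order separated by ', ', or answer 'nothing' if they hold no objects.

Answer: mirror

Derivation:
Tracking all object holders:
Start: lamp:Alice, mirror:Rupert
Event 1 (swap mirror<->lamp: now mirror:Alice, lamp:Rupert). State: lamp:Rupert, mirror:Alice
Event 2 (give lamp: Rupert -> Alice). State: lamp:Alice, mirror:Alice
Event 3 (give lamp: Alice -> Uma). State: lamp:Uma, mirror:Alice
Event 4 (give mirror: Alice -> Uma). State: lamp:Uma, mirror:Uma
Event 5 (give mirror: Uma -> Alice). State: lamp:Uma, mirror:Alice
Event 6 (swap lamp<->mirror: now lamp:Alice, mirror:Uma). State: lamp:Alice, mirror:Uma
Event 7 (give mirror: Uma -> Rupert). State: lamp:Alice, mirror:Rupert
Event 8 (swap lamp<->mirror: now lamp:Rupert, mirror:Alice). State: lamp:Rupert, mirror:Alice
Event 9 (swap lamp<->mirror: now lamp:Alice, mirror:Rupert). State: lamp:Alice, mirror:Rupert
Event 10 (give mirror: Rupert -> Alice). State: lamp:Alice, mirror:Alice
Event 11 (give mirror: Alice -> Uma). State: lamp:Alice, mirror:Uma
Event 12 (give mirror: Uma -> Rupert). State: lamp:Alice, mirror:Rupert

Final state: lamp:Alice, mirror:Rupert
Rupert holds: mirror.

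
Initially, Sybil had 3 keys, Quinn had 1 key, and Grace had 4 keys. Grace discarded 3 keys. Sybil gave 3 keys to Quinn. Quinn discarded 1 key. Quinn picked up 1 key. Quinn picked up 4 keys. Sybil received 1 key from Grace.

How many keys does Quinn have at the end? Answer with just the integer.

Tracking counts step by step:
Start: Sybil=3, Quinn=1, Grace=4
Event 1 (Grace -3): Grace: 4 -> 1. State: Sybil=3, Quinn=1, Grace=1
Event 2 (Sybil -> Quinn, 3): Sybil: 3 -> 0, Quinn: 1 -> 4. State: Sybil=0, Quinn=4, Grace=1
Event 3 (Quinn -1): Quinn: 4 -> 3. State: Sybil=0, Quinn=3, Grace=1
Event 4 (Quinn +1): Quinn: 3 -> 4. State: Sybil=0, Quinn=4, Grace=1
Event 5 (Quinn +4): Quinn: 4 -> 8. State: Sybil=0, Quinn=8, Grace=1
Event 6 (Grace -> Sybil, 1): Grace: 1 -> 0, Sybil: 0 -> 1. State: Sybil=1, Quinn=8, Grace=0

Quinn's final count: 8

Answer: 8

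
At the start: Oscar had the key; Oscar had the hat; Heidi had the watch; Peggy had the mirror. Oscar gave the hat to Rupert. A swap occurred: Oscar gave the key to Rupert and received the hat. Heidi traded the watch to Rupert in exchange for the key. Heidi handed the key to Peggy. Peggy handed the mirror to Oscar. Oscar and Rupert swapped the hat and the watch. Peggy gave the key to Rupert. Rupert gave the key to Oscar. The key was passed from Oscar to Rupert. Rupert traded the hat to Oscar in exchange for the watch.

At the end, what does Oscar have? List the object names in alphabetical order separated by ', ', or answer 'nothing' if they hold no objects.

Tracking all object holders:
Start: key:Oscar, hat:Oscar, watch:Heidi, mirror:Peggy
Event 1 (give hat: Oscar -> Rupert). State: key:Oscar, hat:Rupert, watch:Heidi, mirror:Peggy
Event 2 (swap key<->hat: now key:Rupert, hat:Oscar). State: key:Rupert, hat:Oscar, watch:Heidi, mirror:Peggy
Event 3 (swap watch<->key: now watch:Rupert, key:Heidi). State: key:Heidi, hat:Oscar, watch:Rupert, mirror:Peggy
Event 4 (give key: Heidi -> Peggy). State: key:Peggy, hat:Oscar, watch:Rupert, mirror:Peggy
Event 5 (give mirror: Peggy -> Oscar). State: key:Peggy, hat:Oscar, watch:Rupert, mirror:Oscar
Event 6 (swap hat<->watch: now hat:Rupert, watch:Oscar). State: key:Peggy, hat:Rupert, watch:Oscar, mirror:Oscar
Event 7 (give key: Peggy -> Rupert). State: key:Rupert, hat:Rupert, watch:Oscar, mirror:Oscar
Event 8 (give key: Rupert -> Oscar). State: key:Oscar, hat:Rupert, watch:Oscar, mirror:Oscar
Event 9 (give key: Oscar -> Rupert). State: key:Rupert, hat:Rupert, watch:Oscar, mirror:Oscar
Event 10 (swap hat<->watch: now hat:Oscar, watch:Rupert). State: key:Rupert, hat:Oscar, watch:Rupert, mirror:Oscar

Final state: key:Rupert, hat:Oscar, watch:Rupert, mirror:Oscar
Oscar holds: hat, mirror.

Answer: hat, mirror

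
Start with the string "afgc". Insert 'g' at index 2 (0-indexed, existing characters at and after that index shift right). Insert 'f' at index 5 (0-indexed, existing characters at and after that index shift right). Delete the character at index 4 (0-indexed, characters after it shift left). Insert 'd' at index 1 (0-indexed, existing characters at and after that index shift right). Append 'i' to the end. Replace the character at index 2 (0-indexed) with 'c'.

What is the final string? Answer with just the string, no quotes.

Answer: adcggfi

Derivation:
Applying each edit step by step:
Start: "afgc"
Op 1 (insert 'g' at idx 2): "afgc" -> "afggc"
Op 2 (insert 'f' at idx 5): "afggc" -> "afggcf"
Op 3 (delete idx 4 = 'c'): "afggcf" -> "afggf"
Op 4 (insert 'd' at idx 1): "afggf" -> "adfggf"
Op 5 (append 'i'): "adfggf" -> "adfggfi"
Op 6 (replace idx 2: 'f' -> 'c'): "adfggfi" -> "adcggfi"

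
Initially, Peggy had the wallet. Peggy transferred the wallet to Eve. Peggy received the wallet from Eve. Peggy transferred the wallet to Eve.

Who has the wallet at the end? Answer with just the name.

Tracking the wallet through each event:
Start: Peggy has the wallet.
After event 1: Eve has the wallet.
After event 2: Peggy has the wallet.
After event 3: Eve has the wallet.

Answer: Eve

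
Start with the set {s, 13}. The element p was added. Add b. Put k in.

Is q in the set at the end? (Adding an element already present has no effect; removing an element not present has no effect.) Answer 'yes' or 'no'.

Tracking the set through each operation:
Start: {13, s}
Event 1 (add p): added. Set: {13, p, s}
Event 2 (add b): added. Set: {13, b, p, s}
Event 3 (add k): added. Set: {13, b, k, p, s}

Final set: {13, b, k, p, s} (size 5)
q is NOT in the final set.

Answer: no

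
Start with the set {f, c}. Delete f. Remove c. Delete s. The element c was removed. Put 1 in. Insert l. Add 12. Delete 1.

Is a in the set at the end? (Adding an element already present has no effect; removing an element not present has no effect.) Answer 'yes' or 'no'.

Answer: no

Derivation:
Tracking the set through each operation:
Start: {c, f}
Event 1 (remove f): removed. Set: {c}
Event 2 (remove c): removed. Set: {}
Event 3 (remove s): not present, no change. Set: {}
Event 4 (remove c): not present, no change. Set: {}
Event 5 (add 1): added. Set: {1}
Event 6 (add l): added. Set: {1, l}
Event 7 (add 12): added. Set: {1, 12, l}
Event 8 (remove 1): removed. Set: {12, l}

Final set: {12, l} (size 2)
a is NOT in the final set.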